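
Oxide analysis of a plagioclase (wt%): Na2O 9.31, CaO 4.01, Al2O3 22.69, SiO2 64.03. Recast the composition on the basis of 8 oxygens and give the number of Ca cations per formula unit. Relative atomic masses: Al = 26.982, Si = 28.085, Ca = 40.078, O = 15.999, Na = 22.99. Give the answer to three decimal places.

Na2O (M=61.979): mol = 0.15021; Na = 0.30042, O = 0.15021.
CaO (M=56.077): mol = 0.07151; Ca = 0.07151, O = 0.07151.
Al2O3 (M=101.961): mol = 0.22254; Al = 0.44508, O = 0.66762.
SiO2 (M=60.083): mol = 1.06569; Si = 1.06569, O = 2.13138.
ΣO = 3.02072; factor = 8/ΣO = 2.64838.
Ca apfu = 0.07151 × 2.64838 = 0.189.

0.189 Ca apfu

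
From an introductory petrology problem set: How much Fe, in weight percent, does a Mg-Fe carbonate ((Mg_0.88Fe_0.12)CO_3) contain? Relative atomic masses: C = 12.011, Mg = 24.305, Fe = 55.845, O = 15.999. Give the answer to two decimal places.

Molar mass of (Mg_0.88Fe_0.12)CO_3: 0.88×24.305 + 0.12×55.845 + 1×12.011 + 3×15.999 = 88.098 g/mol.
Mass of Fe per formula unit: 0.12 × 55.845 = 6.701 g.
Weight fraction Fe = 6.701 / 88.098 = 0.0761.

7.61 weight percent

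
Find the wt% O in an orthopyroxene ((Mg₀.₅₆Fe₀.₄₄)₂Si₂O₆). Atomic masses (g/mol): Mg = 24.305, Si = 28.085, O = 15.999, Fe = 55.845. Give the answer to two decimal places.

42.01 wt%

Molar mass of (Mg₀.₅₆Fe₀.₄₄)₂Si₂O₆: 1.12×24.305 + 0.88×55.845 + 2×28.085 + 6×15.999 = 228.529 g/mol.
Mass of O per formula unit: 6 × 15.999 = 95.994 g.
Weight fraction O = 95.994 / 228.529 = 0.4201.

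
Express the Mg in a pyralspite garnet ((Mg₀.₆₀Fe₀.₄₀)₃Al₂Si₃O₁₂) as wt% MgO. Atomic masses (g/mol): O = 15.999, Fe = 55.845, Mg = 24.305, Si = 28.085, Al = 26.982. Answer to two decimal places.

16.45 wt%

Formula mass = 440.970 g/mol.
1.80 Mg → 1.8000 mol MgO per formula unit; M(MgO) = 40.304, so MgO mass = 72.547 g.
72.547/440.970 × 100 = 16.45 wt%.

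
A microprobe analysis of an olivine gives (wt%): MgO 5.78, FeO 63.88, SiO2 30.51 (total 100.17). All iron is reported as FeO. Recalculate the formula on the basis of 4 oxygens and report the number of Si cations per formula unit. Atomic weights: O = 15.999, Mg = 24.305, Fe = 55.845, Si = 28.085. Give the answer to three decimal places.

0.992 Si apfu

MgO: 5.78/40.304 = 0.14341 mol → 0.14341 mol Mg, 0.14341 mol O.
FeO: 63.88/71.844 = 0.88915 mol → 0.88915 mol Fe, 0.88915 mol O.
SiO2: 30.51/60.083 = 0.50780 mol → 0.50780 mol Si, 1.01560 mol O.
Total oxygen = 2.04816 mol. Normalization factor = 4/2.04816 = 1.95297.
Si per 4 O = 0.50780 × 1.95297 = 0.992.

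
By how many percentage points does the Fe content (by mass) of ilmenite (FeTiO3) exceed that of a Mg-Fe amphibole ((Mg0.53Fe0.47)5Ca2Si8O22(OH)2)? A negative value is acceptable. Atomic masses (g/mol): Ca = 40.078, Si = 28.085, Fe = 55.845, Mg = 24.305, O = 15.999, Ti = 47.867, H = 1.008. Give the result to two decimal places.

22.01 percentage points

M(FeTiO3) = 151.709 g/mol, so wt% Fe = 55.845/151.709 × 100 = 36.81%.
M((Mg0.53Fe0.47)5Ca2Si8O22(OH)2) = 886.472 g/mol, so wt% Fe = 131.236/886.472 × 100 = 14.80%.
36.81 − 14.80 = 22.01 pp.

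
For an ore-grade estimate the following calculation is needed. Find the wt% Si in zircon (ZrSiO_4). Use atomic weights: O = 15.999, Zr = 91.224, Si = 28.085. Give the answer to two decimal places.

15.32 mass %

M(ZrSiO_4) = 183.305 g/mol.
Si contributes 1 × 28.085 = 28.085 g per mole.
28.085/183.305 = 0.1532 → 15.32%.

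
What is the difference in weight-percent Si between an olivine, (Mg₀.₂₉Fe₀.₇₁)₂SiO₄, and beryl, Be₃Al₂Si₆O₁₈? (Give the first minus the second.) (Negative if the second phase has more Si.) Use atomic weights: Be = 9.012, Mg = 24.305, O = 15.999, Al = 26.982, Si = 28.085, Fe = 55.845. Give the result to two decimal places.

-16.21 percentage points

Si in (Mg₀.₂₉Fe₀.₇₁)₂SiO₄: molar mass 185.478 g/mol; 1×28.085 = 28.085 g → 15.14 wt%.
Si in Be₃Al₂Si₆O₁₈: molar mass 537.492 g/mol; 6×28.085 = 168.510 g → 31.35 wt%.
Difference = 15.14 − 31.35 = -16.21 percentage points.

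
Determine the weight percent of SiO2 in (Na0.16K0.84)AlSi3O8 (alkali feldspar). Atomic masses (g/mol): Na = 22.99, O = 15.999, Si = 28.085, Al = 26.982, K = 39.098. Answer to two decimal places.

65.37 wt%

Formula mass = 275.750 g/mol.
3 Si → 3.0000 mol SiO2 per formula unit; M(SiO2) = 60.083, so SiO2 mass = 180.249 g.
180.249/275.750 × 100 = 65.37 wt%.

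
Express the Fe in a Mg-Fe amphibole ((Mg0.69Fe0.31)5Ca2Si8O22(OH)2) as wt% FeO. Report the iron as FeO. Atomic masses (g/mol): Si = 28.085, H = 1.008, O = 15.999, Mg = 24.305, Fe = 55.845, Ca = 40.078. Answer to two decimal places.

Molar mass of (Mg0.69Fe0.31)5Ca2Si8O22(OH)2 = 3.45*24.305 + 1.55*55.845 + 2*40.078 + 8*28.085 + 24*15.999 + 2*1.008 = 861.240 g/mol.
Each formula unit contains 1.55 Fe, equivalent to 1.55/1 = 1.5500 mol FeO.
M(FeO) = 1×55.845 + 1×15.999 = 71.844 g/mol.
Mass of FeO per formula unit = 1.5500 × 71.844 = 111.358 g.
FeO wt% = 111.358 / 861.240 × 100 = 12.93%.

12.93 wt%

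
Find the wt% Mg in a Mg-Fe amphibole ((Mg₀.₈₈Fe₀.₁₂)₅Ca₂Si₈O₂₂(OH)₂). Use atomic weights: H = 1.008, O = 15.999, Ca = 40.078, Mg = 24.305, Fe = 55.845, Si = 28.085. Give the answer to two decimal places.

M((Mg₀.₈₈Fe₀.₁₂)₅Ca₂Si₈O₂₂(OH)₂) = 831.277 g/mol.
Mg contributes 4.40 × 24.305 = 106.942 g per mole.
106.942/831.277 = 0.1286 → 12.86%.

12.86 mass %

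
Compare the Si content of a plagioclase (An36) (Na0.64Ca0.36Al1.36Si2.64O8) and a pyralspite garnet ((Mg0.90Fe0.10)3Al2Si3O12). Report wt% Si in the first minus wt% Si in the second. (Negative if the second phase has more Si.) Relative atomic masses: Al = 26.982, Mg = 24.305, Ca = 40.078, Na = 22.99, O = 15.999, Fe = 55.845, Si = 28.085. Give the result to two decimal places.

M(Na0.64Ca0.36Al1.36Si2.64O8) = 267.974 g/mol, so wt% Si = 74.144/267.974 × 100 = 27.67%.
M((Mg0.90Fe0.10)3Al2Si3O12) = 412.584 g/mol, so wt% Si = 84.255/412.584 × 100 = 20.42%.
27.67 − 20.42 = 7.25 pp.

7.25 percentage points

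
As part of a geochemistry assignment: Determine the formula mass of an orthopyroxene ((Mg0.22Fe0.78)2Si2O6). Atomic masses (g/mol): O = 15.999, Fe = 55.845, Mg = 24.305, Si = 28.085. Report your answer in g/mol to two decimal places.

M = 0.44*24.305 + 1.56*55.845 + 2*28.085 + 6*15.999

249.98 g/mol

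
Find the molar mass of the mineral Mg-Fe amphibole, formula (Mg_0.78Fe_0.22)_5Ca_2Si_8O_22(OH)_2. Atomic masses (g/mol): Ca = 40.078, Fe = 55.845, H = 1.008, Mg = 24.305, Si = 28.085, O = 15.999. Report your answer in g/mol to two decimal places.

847.05 g/mol

M = 3.90·24.305 + 1.10·55.845 + 2·40.078 + 8·28.085 + 24·15.999 + 2·1.008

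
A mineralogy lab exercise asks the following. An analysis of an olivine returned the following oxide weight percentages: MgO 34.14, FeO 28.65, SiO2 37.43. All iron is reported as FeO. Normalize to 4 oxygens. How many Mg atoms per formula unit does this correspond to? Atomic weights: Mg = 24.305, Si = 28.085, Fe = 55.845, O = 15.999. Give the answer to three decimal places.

1.360 Mg apfu

34.14 wt% MgO ÷ 40.304 g/mol = 0.84706 mol, giving 0.84706 Mg and 0.84706 O.
28.65 wt% FeO ÷ 71.844 g/mol = 0.39878 mol, giving 0.39878 Fe and 0.39878 O.
37.43 wt% SiO2 ÷ 60.083 g/mol = 0.62297 mol, giving 0.62297 Si and 1.24594 O.
Oxygen sums to 2.49178; scaling by 4/2.49178 = 1.60528 puts the formula on 4 O.
Mg: 0.84706 × 1.60528 = 1.360 atoms per formula unit.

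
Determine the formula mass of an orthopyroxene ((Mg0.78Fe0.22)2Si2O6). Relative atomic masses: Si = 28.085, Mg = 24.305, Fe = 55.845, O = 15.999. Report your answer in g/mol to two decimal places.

214.65 g/mol

Mg: 1.56 × 24.305 = 37.9158
Fe: 0.44 × 55.845 = 24.5718
Si: 2 × 28.085 = 56.1700
O: 6 × 15.999 = 95.9940
Summing the contributions gives the formula mass.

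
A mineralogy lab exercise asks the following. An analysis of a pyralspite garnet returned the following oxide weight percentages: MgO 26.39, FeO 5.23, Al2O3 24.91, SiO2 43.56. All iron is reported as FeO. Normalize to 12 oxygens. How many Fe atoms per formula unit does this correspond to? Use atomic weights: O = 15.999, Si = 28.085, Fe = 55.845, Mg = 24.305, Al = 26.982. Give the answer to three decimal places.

26.39 wt% MgO ÷ 40.304 g/mol = 0.65477 mol, giving 0.65477 Mg and 0.65477 O.
5.23 wt% FeO ÷ 71.844 g/mol = 0.07280 mol, giving 0.07280 Fe and 0.07280 O.
24.91 wt% Al2O3 ÷ 101.961 g/mol = 0.24431 mol, giving 0.48862 Al and 0.73293 O.
43.56 wt% SiO2 ÷ 60.083 g/mol = 0.72500 mol, giving 0.72500 Si and 1.45000 O.
Oxygen sums to 2.91050; scaling by 12/2.91050 = 4.12300 puts the formula on 12 O.
Fe: 0.07280 × 4.12300 = 0.300 atoms per formula unit.

0.300 Fe apfu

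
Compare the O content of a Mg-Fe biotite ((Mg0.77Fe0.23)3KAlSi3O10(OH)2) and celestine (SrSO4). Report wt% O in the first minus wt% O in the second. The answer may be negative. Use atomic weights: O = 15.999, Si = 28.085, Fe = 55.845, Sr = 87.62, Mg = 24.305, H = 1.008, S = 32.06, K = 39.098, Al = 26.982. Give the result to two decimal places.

8.89 percentage points

First mineral: 191.988 g O in 439.017 g formula = 43.73 wt% O.
Second mineral: 63.996 g O in 183.676 g formula = 34.84 wt% O.
43.73% − 34.84% gives a difference of 8.89 percentage points.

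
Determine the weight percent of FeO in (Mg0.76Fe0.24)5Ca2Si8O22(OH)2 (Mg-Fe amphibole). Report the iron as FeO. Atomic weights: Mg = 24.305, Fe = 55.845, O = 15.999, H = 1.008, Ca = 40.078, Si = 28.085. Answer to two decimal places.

Molar mass of (Mg0.76Fe0.24)5Ca2Si8O22(OH)2 = 3.80*24.305 + 1.20*55.845 + 2*40.078 + 8*28.085 + 24*15.999 + 2*1.008 = 850.201 g/mol.
Each formula unit contains 1.20 Fe, equivalent to 1.20/1 = 1.2000 mol FeO.
M(FeO) = 1×55.845 + 1×15.999 = 71.844 g/mol.
Mass of FeO per formula unit = 1.2000 × 71.844 = 86.213 g.
FeO wt% = 86.213 / 850.201 × 100 = 10.14%.

10.14 wt%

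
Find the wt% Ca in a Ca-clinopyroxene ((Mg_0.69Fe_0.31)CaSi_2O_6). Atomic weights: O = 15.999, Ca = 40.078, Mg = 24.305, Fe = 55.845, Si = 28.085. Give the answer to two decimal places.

Formula mass = 0.69×24.305 + 0.31×55.845 + 1×40.078 + 2×28.085 + 6×15.999 = 226.324 g/mol, of which 40.078 g is Ca.
So Ca makes up 40.078/226.324 = 0.1771 of the mass, i.e. 17.71%.

17.71 wt%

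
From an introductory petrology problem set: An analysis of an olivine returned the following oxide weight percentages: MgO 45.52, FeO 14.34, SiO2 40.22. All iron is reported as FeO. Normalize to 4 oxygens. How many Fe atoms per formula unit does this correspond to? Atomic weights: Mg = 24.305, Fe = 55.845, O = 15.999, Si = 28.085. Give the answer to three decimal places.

45.52 wt% MgO ÷ 40.304 g/mol = 1.12942 mol, giving 1.12942 Mg and 1.12942 O.
14.34 wt% FeO ÷ 71.844 g/mol = 0.19960 mol, giving 0.19960 Fe and 0.19960 O.
40.22 wt% SiO2 ÷ 60.083 g/mol = 0.66941 mol, giving 0.66941 Si and 1.33882 O.
Oxygen sums to 2.66784; scaling by 4/2.66784 = 1.49934 puts the formula on 4 O.
Fe: 0.19960 × 1.49934 = 0.299 atoms per formula unit.

0.299 Fe apfu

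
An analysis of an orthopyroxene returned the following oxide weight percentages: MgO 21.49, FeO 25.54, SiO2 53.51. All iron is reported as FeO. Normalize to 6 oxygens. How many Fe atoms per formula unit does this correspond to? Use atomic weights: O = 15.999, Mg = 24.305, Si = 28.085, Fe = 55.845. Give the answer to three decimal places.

0.799 Fe apfu

MgO (M=40.304): mol = 0.53320; Mg = 0.53320, O = 0.53320.
FeO (M=71.844): mol = 0.35549; Fe = 0.35549, O = 0.35549.
SiO2 (M=60.083): mol = 0.89060; Si = 0.89060, O = 1.78120.
ΣO = 2.66989; factor = 6/ΣO = 2.24728.
Fe apfu = 0.35549 × 2.24728 = 0.799.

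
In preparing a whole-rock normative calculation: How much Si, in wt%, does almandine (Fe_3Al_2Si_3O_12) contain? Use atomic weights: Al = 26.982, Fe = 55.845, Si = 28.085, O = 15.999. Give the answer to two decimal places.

16.93 wt%

Formula mass = 3×55.845 + 2×26.982 + 3×28.085 + 12×15.999 = 497.742 g/mol, of which 84.255 g is Si.
So Si makes up 84.255/497.742 = 0.1693 of the mass, i.e. 16.93%.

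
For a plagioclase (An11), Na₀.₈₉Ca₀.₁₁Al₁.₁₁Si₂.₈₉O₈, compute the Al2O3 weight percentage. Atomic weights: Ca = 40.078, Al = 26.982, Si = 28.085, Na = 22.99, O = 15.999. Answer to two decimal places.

M(Na₀.₈₉Ca₀.₁₁Al₁.₁₁Si₂.₈₉O₈) = 263.977 g/mol; M(Al2O3) = 101.961 g/mol.
Moles Al2O3 per formula unit = 1.11 Al ÷ 2 = 0.5550.
Al2O3 fraction = (0.5550 × 101.961) / 263.977 = 56.588/263.977 = 0.2144.

21.44 wt%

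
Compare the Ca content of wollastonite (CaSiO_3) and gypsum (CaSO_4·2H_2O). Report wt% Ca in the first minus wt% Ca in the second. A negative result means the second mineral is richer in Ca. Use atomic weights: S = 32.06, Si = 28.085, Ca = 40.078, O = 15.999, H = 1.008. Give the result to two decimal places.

M(CaSiO_3) = 116.160 g/mol, so wt% Ca = 40.078/116.160 × 100 = 34.50%.
M(CaSO_4·2H_2O) = 172.164 g/mol, so wt% Ca = 40.078/172.164 × 100 = 23.28%.
34.50 − 23.28 = 11.22 pp.

11.22 percentage points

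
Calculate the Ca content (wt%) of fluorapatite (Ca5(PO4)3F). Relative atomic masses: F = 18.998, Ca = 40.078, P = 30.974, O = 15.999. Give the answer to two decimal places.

39.74 wt%

M(Ca5(PO4)3F) = 504.298 g/mol.
Ca contributes 5 × 40.078 = 200.390 g per mole.
200.390/504.298 = 0.3974 → 39.74%.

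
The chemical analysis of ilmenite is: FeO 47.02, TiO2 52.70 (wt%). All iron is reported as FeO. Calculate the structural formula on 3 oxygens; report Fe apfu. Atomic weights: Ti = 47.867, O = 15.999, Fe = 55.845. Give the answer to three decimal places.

47.02 wt% FeO ÷ 71.844 g/mol = 0.65447 mol, giving 0.65447 Fe and 0.65447 O.
52.70 wt% TiO2 ÷ 79.865 g/mol = 0.65986 mol, giving 0.65986 Ti and 1.31972 O.
Oxygen sums to 1.97419; scaling by 3/1.97419 = 1.51961 puts the formula on 3 O.
Fe: 0.65447 × 1.51961 = 0.995 atoms per formula unit.

0.995 Fe apfu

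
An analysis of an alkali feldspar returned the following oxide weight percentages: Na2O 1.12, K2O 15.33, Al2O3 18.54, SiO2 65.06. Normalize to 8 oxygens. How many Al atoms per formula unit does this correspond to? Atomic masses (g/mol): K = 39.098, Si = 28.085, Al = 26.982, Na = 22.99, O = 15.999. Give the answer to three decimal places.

1.006 Al apfu

Na2O (M=61.979): mol = 0.01807; Na = 0.03614, O = 0.01807.
K2O (M=94.195): mol = 0.16275; K = 0.32550, O = 0.16275.
Al2O3 (M=101.961): mol = 0.18183; Al = 0.36366, O = 0.54549.
SiO2 (M=60.083): mol = 1.08284; Si = 1.08284, O = 2.16568.
ΣO = 2.89199; factor = 8/ΣO = 2.76626.
Al apfu = 0.36366 × 2.76626 = 1.006.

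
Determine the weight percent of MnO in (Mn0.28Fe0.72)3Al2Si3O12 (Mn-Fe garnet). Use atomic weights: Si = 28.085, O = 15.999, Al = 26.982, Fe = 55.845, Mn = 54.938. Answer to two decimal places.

11.99 wt%

Molar mass of (Mn0.28Fe0.72)3Al2Si3O12 = 0.84*54.938 + 2.16*55.845 + 2*26.982 + 3*28.085 + 12*15.999 = 496.980 g/mol.
Each formula unit contains 0.84 Mn, equivalent to 0.84/1 = 0.8400 mol MnO.
M(MnO) = 1×54.938 + 1×15.999 = 70.937 g/mol.
Mass of MnO per formula unit = 0.8400 × 70.937 = 59.587 g.
MnO wt% = 59.587 / 496.980 × 100 = 11.99%.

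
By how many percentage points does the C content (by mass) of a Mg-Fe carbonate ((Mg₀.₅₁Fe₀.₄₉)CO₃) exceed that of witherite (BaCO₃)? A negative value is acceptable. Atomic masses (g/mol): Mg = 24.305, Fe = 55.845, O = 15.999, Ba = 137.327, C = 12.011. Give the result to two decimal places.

5.95 percentage points

C in (Mg₀.₅₁Fe₀.₄₉)CO₃: molar mass 99.768 g/mol; 1×12.011 = 12.011 g → 12.04 wt%.
C in BaCO₃: molar mass 197.335 g/mol; 1×12.011 = 12.011 g → 6.09 wt%.
Difference = 12.04 − 6.09 = 5.95 percentage points.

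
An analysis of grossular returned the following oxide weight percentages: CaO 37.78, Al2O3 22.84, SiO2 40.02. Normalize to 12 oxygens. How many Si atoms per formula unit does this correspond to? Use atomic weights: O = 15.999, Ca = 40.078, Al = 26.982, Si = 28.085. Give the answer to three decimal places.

CaO (M=56.077): mol = 0.67372; Ca = 0.67372, O = 0.67372.
Al2O3 (M=101.961): mol = 0.22401; Al = 0.44802, O = 0.67203.
SiO2 (M=60.083): mol = 0.66608; Si = 0.66608, O = 1.33216.
ΣO = 2.67791; factor = 12/ΣO = 4.48111.
Si apfu = 0.66608 × 4.48111 = 2.985.

2.985 Si apfu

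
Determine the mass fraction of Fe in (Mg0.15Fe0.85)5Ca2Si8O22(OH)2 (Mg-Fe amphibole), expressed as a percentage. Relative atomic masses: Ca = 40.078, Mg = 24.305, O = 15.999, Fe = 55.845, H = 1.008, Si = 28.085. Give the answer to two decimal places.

M((Mg0.15Fe0.85)5Ca2Si8O22(OH)2) = 946.398 g/mol.
Fe contributes 4.25 × 55.845 = 237.341 g per mole.
237.341/946.398 = 0.2508 → 25.08%.

25.08 weight percent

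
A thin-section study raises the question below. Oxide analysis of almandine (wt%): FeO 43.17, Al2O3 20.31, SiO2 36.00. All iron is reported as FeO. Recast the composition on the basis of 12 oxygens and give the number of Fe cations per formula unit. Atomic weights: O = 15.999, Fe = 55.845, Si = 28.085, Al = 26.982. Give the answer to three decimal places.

FeO: 43.17/71.844 = 0.60089 mol → 0.60089 mol Fe, 0.60089 mol O.
Al2O3: 20.31/101.961 = 0.19919 mol → 0.39838 mol Al, 0.59757 mol O.
SiO2: 36.00/60.083 = 0.59917 mol → 0.59917 mol Si, 1.19834 mol O.
Total oxygen = 2.39680 mol. Normalization factor = 12/2.39680 = 5.00668.
Fe per 12 O = 0.60089 × 5.00668 = 3.008.

3.008 Fe apfu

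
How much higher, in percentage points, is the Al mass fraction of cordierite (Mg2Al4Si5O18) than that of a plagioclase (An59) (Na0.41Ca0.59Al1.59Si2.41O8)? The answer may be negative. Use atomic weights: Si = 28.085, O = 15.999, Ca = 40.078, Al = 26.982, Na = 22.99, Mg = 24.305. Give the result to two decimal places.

Al in Mg2Al4Si5O18: molar mass 584.945 g/mol; 4×26.982 = 107.928 g → 18.45 wt%.
Al in Na0.41Ca0.59Al1.59Si2.41O8: molar mass 271.650 g/mol; 1.59×26.982 = 42.901 g → 15.79 wt%.
Difference = 18.45 − 15.79 = 2.66 percentage points.

2.66 percentage points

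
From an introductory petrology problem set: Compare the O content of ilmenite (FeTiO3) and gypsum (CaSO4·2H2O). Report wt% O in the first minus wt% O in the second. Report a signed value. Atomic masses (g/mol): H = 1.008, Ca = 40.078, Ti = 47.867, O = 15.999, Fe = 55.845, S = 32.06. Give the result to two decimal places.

-24.12 percentage points

O in FeTiO3: molar mass 151.709 g/mol; 3×15.999 = 47.997 g → 31.64 wt%.
O in CaSO4·2H2O: molar mass 172.164 g/mol; 6×15.999 = 95.994 g → 55.76 wt%.
Difference = 31.64 − 55.76 = -24.12 percentage points.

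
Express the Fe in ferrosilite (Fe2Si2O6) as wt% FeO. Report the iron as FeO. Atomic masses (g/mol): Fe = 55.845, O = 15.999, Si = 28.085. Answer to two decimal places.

54.46 wt%

M(Fe2Si2O6) = 263.854 g/mol; M(FeO) = 71.844 g/mol.
Moles FeO per formula unit = 2 Fe ÷ 1 = 2.0000.
FeO fraction = (2.0000 × 71.844) / 263.854 = 143.688/263.854 = 0.5446.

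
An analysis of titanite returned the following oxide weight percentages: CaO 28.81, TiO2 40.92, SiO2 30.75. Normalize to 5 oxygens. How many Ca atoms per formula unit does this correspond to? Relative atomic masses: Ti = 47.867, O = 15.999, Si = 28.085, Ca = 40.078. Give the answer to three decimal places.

1.003 Ca apfu

CaO: 28.81/56.077 = 0.51376 mol → 0.51376 mol Ca, 0.51376 mol O.
TiO2: 40.92/79.865 = 0.51236 mol → 0.51236 mol Ti, 1.02472 mol O.
SiO2: 30.75/60.083 = 0.51179 mol → 0.51179 mol Si, 1.02358 mol O.
Total oxygen = 2.56206 mol. Normalization factor = 5/2.56206 = 1.95155.
Ca per 5 O = 0.51376 × 1.95155 = 1.003.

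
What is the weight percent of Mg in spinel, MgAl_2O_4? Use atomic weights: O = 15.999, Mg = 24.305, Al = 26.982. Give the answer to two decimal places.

17.08 mass %

Molar mass of MgAl_2O_4: 1×24.305 + 2×26.982 + 4×15.999 = 142.265 g/mol.
Mass of Mg per formula unit: 1 × 24.305 = 24.305 g.
Weight fraction Mg = 24.305 / 142.265 = 0.1708.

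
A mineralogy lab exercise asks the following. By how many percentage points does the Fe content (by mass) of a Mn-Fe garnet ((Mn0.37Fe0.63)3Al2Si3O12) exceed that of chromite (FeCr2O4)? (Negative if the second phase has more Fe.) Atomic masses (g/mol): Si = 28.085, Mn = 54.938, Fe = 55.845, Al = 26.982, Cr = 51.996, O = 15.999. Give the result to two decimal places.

-3.70 percentage points

First mineral: 105.547 g Fe in 496.735 g formula = 21.25 wt% Fe.
Second mineral: 55.845 g Fe in 223.833 g formula = 24.95 wt% Fe.
21.25% − 24.95% gives a difference of -3.70 percentage points.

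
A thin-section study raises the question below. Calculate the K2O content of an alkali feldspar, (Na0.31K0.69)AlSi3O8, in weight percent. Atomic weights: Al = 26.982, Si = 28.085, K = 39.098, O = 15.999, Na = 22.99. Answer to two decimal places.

11.89 wt%

Molar mass of (Na0.31K0.69)AlSi3O8 = 0.31·22.99 + 0.69·39.098 + 1·26.982 + 3·28.085 + 8·15.999 = 273.334 g/mol.
Each formula unit contains 0.69 K, equivalent to 0.69/2 = 0.3450 mol K2O.
M(K2O) = 2×39.098 + 1×15.999 = 94.195 g/mol.
Mass of K2O per formula unit = 0.3450 × 94.195 = 32.497 g.
K2O wt% = 32.497 / 273.334 × 100 = 11.89%.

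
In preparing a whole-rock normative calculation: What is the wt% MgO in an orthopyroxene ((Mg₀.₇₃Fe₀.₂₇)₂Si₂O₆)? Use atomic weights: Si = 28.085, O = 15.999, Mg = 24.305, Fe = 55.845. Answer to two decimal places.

M((Mg₀.₇₃Fe₀.₂₇)₂Si₂O₆) = 217.806 g/mol; M(MgO) = 40.304 g/mol.
Moles MgO per formula unit = 1.46 Mg ÷ 1 = 1.4600.
MgO fraction = (1.4600 × 40.304) / 217.806 = 58.844/217.806 = 0.2702.

27.02 wt%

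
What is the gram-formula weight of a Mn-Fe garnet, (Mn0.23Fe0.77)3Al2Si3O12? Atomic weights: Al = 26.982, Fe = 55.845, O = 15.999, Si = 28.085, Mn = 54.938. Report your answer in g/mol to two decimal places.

M = 0.69·54.938 + 2.31·55.845 + 2·26.982 + 3·28.085 + 12·15.999

497.12 g/mol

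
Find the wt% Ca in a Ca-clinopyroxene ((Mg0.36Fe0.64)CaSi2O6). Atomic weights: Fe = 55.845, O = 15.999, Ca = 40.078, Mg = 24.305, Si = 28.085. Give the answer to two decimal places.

16.93 mass %

Molar mass of (Mg0.36Fe0.64)CaSi2O6: 0.36*24.305 + 0.64*55.845 + 1*40.078 + 2*28.085 + 6*15.999 = 236.733 g/mol.
Mass of Ca per formula unit: 1 × 40.078 = 40.078 g.
Weight fraction Ca = 40.078 / 236.733 = 0.1693.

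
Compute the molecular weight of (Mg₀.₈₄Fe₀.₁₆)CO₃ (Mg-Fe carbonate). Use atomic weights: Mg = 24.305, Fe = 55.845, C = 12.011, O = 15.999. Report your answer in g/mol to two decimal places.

89.36 g/mol

The formula mass is the sum 0.84*24.305 + 0.16*55.845 + 1*12.011 + 3*15.999.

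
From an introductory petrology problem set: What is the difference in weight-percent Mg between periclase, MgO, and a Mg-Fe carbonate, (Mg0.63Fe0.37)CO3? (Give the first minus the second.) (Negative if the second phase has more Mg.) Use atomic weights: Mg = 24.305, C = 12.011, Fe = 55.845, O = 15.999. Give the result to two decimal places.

44.35 percentage points

Mg in MgO: molar mass 40.304 g/mol; 1×24.305 = 24.305 g → 60.30 wt%.
Mg in (Mg0.63Fe0.37)CO3: molar mass 95.983 g/mol; 0.63×24.305 = 15.312 g → 15.95 wt%.
Difference = 60.30 − 15.95 = 44.35 percentage points.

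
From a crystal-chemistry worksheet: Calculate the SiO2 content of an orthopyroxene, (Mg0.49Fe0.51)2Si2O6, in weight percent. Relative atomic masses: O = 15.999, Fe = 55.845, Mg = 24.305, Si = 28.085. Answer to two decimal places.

51.59 wt%

M((Mg0.49Fe0.51)2Si2O6) = 232.945 g/mol; M(SiO2) = 60.083 g/mol.
Moles SiO2 per formula unit = 2 Si ÷ 1 = 2.0000.
SiO2 fraction = (2.0000 × 60.083) / 232.945 = 120.166/232.945 = 0.5159.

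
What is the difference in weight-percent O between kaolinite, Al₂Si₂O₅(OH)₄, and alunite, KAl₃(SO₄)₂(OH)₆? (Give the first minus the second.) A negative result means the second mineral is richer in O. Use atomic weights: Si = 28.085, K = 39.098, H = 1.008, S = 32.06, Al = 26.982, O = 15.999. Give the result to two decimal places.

1.70 percentage points

M(Al₂Si₂O₅(OH)₄) = 258.157 g/mol, so wt% O = 143.991/258.157 × 100 = 55.78%.
M(KAl₃(SO₄)₂(OH)₆) = 414.198 g/mol, so wt% O = 223.986/414.198 × 100 = 54.08%.
55.78 − 54.08 = 1.70 pp.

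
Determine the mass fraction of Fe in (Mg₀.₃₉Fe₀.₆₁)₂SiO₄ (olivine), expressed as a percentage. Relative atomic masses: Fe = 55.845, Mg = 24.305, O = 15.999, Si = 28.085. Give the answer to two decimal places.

38.03 weight percent

M((Mg₀.₃₉Fe₀.₆₁)₂SiO₄) = 179.170 g/mol.
Fe contributes 1.22 × 55.845 = 68.131 g per mole.
68.131/179.170 = 0.3803 → 38.03%.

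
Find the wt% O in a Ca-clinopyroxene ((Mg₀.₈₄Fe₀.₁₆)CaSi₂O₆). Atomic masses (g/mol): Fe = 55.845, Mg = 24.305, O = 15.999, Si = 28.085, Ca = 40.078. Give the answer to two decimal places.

43.32 wt%

Molar mass of (Mg₀.₈₄Fe₀.₁₆)CaSi₂O₆: 0.84×24.305 + 0.16×55.845 + 1×40.078 + 2×28.085 + 6×15.999 = 221.593 g/mol.
Mass of O per formula unit: 6 × 15.999 = 95.994 g.
Weight fraction O = 95.994 / 221.593 = 0.4332.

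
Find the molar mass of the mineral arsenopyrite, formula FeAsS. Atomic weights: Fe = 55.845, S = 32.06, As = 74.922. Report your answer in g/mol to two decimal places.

162.83 g/mol

M = 1×55.845 + 1×74.922 + 1×32.06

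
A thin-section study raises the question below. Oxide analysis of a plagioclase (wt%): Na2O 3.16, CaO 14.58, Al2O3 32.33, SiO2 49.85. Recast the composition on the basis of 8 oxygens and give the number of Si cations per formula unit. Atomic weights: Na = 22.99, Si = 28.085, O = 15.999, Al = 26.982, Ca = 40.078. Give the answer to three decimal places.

2.272 Si apfu

Na2O: 3.16/61.979 = 0.05099 mol → 0.10198 mol Na, 0.05099 mol O.
CaO: 14.58/56.077 = 0.26000 mol → 0.26000 mol Ca, 0.26000 mol O.
Al2O3: 32.33/101.961 = 0.31708 mol → 0.63416 mol Al, 0.95124 mol O.
SiO2: 49.85/60.083 = 0.82969 mol → 0.82969 mol Si, 1.65938 mol O.
Total oxygen = 2.92161 mol. Normalization factor = 8/2.92161 = 2.73822.
Si per 8 O = 0.82969 × 2.73822 = 2.272.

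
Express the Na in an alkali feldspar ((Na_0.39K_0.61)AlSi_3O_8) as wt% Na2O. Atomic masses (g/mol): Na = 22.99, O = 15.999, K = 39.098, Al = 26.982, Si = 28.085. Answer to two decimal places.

Formula mass = 272.045 g/mol.
0.39 Na → 0.1950 mol Na2O per formula unit; M(Na2O) = 61.979, so Na2O mass = 12.086 g.
12.086/272.045 × 100 = 4.44 wt%.

4.44 wt%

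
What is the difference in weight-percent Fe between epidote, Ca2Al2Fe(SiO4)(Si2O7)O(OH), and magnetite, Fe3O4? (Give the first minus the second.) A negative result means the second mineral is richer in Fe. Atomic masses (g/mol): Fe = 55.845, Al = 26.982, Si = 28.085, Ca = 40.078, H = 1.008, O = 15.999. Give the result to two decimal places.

M(Ca2Al2Fe(SiO4)(Si2O7)O(OH)) = 483.215 g/mol, so wt% Fe = 55.845/483.215 × 100 = 11.56%.
M(Fe3O4) = 231.531 g/mol, so wt% Fe = 167.535/231.531 × 100 = 72.36%.
11.56 − 72.36 = -60.80 pp.

-60.80 percentage points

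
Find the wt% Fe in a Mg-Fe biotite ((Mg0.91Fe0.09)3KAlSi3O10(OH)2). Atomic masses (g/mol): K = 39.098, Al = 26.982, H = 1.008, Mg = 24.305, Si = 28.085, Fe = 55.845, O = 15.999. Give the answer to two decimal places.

Molar mass of (Mg0.91Fe0.09)3KAlSi3O10(OH)2: 2.73×24.305 + 0.27×55.845 + 1×39.098 + 1×26.982 + 3×28.085 + 12×15.999 + 2×1.008 = 425.770 g/mol.
Mass of Fe per formula unit: 0.27 × 55.845 = 15.078 g.
Weight fraction Fe = 15.078 / 425.770 = 0.0354.

3.54 mass %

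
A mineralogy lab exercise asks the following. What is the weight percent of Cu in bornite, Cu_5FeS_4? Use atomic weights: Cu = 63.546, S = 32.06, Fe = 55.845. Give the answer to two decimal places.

63.32 weight percent

Formula mass = 5×63.546 + 1×55.845 + 4×32.06 = 501.815 g/mol, of which 317.730 g is Cu.
So Cu makes up 317.730/501.815 = 0.6332 of the mass, i.e. 63.32%.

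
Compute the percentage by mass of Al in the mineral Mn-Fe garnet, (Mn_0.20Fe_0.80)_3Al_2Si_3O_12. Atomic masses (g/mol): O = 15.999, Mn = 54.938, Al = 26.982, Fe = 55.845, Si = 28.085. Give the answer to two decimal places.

Molar mass of (Mn_0.20Fe_0.80)_3Al_2Si_3O_12: 0.60·54.938 + 2.40·55.845 + 2·26.982 + 3·28.085 + 12·15.999 = 497.198 g/mol.
Mass of Al per formula unit: 2 × 26.982 = 53.964 g.
Weight fraction Al = 53.964 / 497.198 = 0.1085.

10.85 weight percent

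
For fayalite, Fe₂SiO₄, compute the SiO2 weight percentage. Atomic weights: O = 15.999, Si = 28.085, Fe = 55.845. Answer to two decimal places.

29.49 wt%

M(Fe₂SiO₄) = 203.771 g/mol; M(SiO2) = 60.083 g/mol.
Moles SiO2 per formula unit = 1 Si ÷ 1 = 1.0000.
SiO2 fraction = (1.0000 × 60.083) / 203.771 = 60.083/203.771 = 0.2949.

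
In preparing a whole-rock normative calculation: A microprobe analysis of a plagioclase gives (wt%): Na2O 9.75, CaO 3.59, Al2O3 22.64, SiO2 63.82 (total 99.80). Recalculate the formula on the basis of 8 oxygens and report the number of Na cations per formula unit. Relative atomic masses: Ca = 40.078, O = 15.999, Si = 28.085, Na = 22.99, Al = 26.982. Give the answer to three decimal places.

Na2O (M=61.979): mol = 0.15731; Na = 0.31462, O = 0.15731.
CaO (M=56.077): mol = 0.06402; Ca = 0.06402, O = 0.06402.
Al2O3 (M=101.961): mol = 0.22205; Al = 0.44410, O = 0.66615.
SiO2 (M=60.083): mol = 1.06220; Si = 1.06220, O = 2.12440.
ΣO = 3.01188; factor = 8/ΣO = 2.65615.
Na apfu = 0.31462 × 2.65615 = 0.836.

0.836 Na apfu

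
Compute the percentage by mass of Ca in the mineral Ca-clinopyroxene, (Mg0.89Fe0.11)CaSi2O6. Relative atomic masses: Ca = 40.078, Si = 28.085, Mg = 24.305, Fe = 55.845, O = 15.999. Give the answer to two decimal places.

Formula mass = 0.89·24.305 + 0.11·55.845 + 1·40.078 + 2·28.085 + 6·15.999 = 220.016 g/mol, of which 40.078 g is Ca.
So Ca makes up 40.078/220.016 = 0.1822 of the mass, i.e. 18.22%.

18.22 wt%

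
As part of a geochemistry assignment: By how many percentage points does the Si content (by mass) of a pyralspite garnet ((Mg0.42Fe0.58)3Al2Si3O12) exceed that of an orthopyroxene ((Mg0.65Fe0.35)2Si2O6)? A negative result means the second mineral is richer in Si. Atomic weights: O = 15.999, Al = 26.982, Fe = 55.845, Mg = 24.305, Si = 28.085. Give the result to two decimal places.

-6.81 percentage points

M((Mg0.42Fe0.58)3Al2Si3O12) = 458.002 g/mol, so wt% Si = 84.255/458.002 × 100 = 18.40%.
M((Mg0.65Fe0.35)2Si2O6) = 222.852 g/mol, so wt% Si = 56.170/222.852 × 100 = 25.21%.
18.40 − 25.21 = -6.81 pp.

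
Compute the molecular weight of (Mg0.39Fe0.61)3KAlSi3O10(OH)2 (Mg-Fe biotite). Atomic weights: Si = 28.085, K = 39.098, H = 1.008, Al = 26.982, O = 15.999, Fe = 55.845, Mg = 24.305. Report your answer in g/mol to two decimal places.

474.97 g/mol

The formula mass is the sum 1.17*24.305 + 1.83*55.845 + 1*39.098 + 1*26.982 + 3*28.085 + 12*15.999 + 2*1.008.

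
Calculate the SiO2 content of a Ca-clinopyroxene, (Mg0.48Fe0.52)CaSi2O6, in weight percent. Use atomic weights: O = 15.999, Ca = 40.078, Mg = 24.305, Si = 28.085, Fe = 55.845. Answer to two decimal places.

Formula mass = 232.948 g/mol.
2 Si → 2.0000 mol SiO2 per formula unit; M(SiO2) = 60.083, so SiO2 mass = 120.166 g.
120.166/232.948 × 100 = 51.58 wt%.

51.58 wt%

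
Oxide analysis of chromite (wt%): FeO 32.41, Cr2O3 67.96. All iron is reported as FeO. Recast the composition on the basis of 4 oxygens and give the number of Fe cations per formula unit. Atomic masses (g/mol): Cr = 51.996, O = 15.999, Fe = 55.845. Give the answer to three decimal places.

1.007 Fe apfu

FeO: 32.41/71.844 = 0.45112 mol → 0.45112 mol Fe, 0.45112 mol O.
Cr2O3: 67.96/151.989 = 0.44714 mol → 0.89428 mol Cr, 1.34142 mol O.
Total oxygen = 1.79254 mol. Normalization factor = 4/1.79254 = 2.23147.
Fe per 4 O = 0.45112 × 2.23147 = 1.007.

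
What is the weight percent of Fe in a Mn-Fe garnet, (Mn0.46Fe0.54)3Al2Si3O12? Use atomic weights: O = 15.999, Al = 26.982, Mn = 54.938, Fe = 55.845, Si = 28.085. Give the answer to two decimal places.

Formula mass = 1.38*54.938 + 1.62*55.845 + 2*26.982 + 3*28.085 + 12*15.999 = 496.490 g/mol, of which 90.469 g is Fe.
So Fe makes up 90.469/496.490 = 0.1822 of the mass, i.e. 18.22%.

18.22 weight percent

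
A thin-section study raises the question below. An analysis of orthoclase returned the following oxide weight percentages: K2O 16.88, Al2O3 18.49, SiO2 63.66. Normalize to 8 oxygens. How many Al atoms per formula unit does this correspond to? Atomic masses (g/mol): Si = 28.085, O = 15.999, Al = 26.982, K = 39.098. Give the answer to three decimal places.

1.021 Al apfu

K2O (M=94.195): mol = 0.17920; K = 0.35840, O = 0.17920.
Al2O3 (M=101.961): mol = 0.18134; Al = 0.36268, O = 0.54402.
SiO2 (M=60.083): mol = 1.05953; Si = 1.05953, O = 2.11906.
ΣO = 2.84228; factor = 8/ΣO = 2.81464.
Al apfu = 0.36268 × 2.81464 = 1.021.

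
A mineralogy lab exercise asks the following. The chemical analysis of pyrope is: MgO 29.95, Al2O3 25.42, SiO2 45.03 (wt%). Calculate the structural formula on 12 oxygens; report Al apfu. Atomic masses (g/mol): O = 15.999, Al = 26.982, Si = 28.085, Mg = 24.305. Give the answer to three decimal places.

29.95 wt% MgO ÷ 40.304 g/mol = 0.74310 mol, giving 0.74310 Mg and 0.74310 O.
25.42 wt% Al2O3 ÷ 101.961 g/mol = 0.24931 mol, giving 0.49862 Al and 0.74793 O.
45.03 wt% SiO2 ÷ 60.083 g/mol = 0.74946 mol, giving 0.74946 Si and 1.49892 O.
Oxygen sums to 2.98995; scaling by 12/2.98995 = 4.01345 puts the formula on 12 O.
Al: 0.49862 × 4.01345 = 2.001 atoms per formula unit.

2.001 Al apfu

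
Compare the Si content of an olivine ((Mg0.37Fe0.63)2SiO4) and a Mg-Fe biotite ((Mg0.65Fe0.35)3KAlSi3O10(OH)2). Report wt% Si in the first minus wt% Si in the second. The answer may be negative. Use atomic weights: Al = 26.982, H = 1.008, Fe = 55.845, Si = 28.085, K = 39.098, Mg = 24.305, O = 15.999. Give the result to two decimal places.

M((Mg0.37Fe0.63)2SiO4) = 180.431 g/mol, so wt% Si = 28.085/180.431 × 100 = 15.57%.
M((Mg0.65Fe0.35)3KAlSi3O10(OH)2) = 450.371 g/mol, so wt% Si = 84.255/450.371 × 100 = 18.71%.
15.57 − 18.71 = -3.14 pp.

-3.14 percentage points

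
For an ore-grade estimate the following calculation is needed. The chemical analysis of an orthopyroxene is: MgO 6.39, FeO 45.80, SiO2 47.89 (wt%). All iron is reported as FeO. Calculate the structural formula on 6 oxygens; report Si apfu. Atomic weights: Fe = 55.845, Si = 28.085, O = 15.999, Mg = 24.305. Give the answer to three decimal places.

6.39 wt% MgO ÷ 40.304 g/mol = 0.15855 mol, giving 0.15855 Mg and 0.15855 O.
45.80 wt% FeO ÷ 71.844 g/mol = 0.63749 mol, giving 0.63749 Fe and 0.63749 O.
47.89 wt% SiO2 ÷ 60.083 g/mol = 0.79706 mol, giving 0.79706 Si and 1.59412 O.
Oxygen sums to 2.39016; scaling by 6/2.39016 = 2.51029 puts the formula on 6 O.
Si: 0.79706 × 2.51029 = 2.001 atoms per formula unit.

2.001 Si apfu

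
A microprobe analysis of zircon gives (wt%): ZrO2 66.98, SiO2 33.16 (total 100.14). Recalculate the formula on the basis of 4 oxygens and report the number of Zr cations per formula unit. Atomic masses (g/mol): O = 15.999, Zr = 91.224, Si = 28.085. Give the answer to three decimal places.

0.992 Zr apfu

ZrO2: 66.98/123.222 = 0.54357 mol → 0.54357 mol Zr, 1.08714 mol O.
SiO2: 33.16/60.083 = 0.55190 mol → 0.55190 mol Si, 1.10380 mol O.
Total oxygen = 2.19094 mol. Normalization factor = 4/2.19094 = 1.82570.
Zr per 4 O = 0.54357 × 1.82570 = 0.992.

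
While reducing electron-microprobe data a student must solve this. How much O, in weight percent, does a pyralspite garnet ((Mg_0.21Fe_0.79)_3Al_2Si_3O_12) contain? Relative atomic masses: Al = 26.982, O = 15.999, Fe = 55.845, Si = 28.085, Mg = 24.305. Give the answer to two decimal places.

40.18 weight percent

Formula mass = 0.63*24.305 + 2.37*55.845 + 2*26.982 + 3*28.085 + 12*15.999 = 477.872 g/mol, of which 191.988 g is O.
So O makes up 191.988/477.872 = 0.4018 of the mass, i.e. 40.18%.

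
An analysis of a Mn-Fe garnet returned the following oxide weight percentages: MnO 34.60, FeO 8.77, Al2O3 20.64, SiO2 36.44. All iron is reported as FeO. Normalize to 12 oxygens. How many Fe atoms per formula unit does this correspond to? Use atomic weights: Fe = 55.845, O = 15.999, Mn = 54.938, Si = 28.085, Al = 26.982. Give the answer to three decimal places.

34.60 wt% MnO ÷ 70.937 g/mol = 0.48776 mol, giving 0.48776 Mn and 0.48776 O.
8.77 wt% FeO ÷ 71.844 g/mol = 0.12207 mol, giving 0.12207 Fe and 0.12207 O.
20.64 wt% Al2O3 ÷ 101.961 g/mol = 0.20243 mol, giving 0.40486 Al and 0.60729 O.
36.44 wt% SiO2 ÷ 60.083 g/mol = 0.60649 mol, giving 0.60649 Si and 1.21298 O.
Oxygen sums to 2.43010; scaling by 12/2.43010 = 4.93807 puts the formula on 12 O.
Fe: 0.12207 × 4.93807 = 0.603 atoms per formula unit.

0.603 Fe apfu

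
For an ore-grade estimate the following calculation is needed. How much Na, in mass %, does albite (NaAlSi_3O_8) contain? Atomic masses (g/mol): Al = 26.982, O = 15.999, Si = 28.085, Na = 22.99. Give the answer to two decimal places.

8.77 mass %

Molar mass of NaAlSi_3O_8: 1×22.99 + 1×26.982 + 3×28.085 + 8×15.999 = 262.219 g/mol.
Mass of Na per formula unit: 1 × 22.99 = 22.990 g.
Weight fraction Na = 22.990 / 262.219 = 0.0877.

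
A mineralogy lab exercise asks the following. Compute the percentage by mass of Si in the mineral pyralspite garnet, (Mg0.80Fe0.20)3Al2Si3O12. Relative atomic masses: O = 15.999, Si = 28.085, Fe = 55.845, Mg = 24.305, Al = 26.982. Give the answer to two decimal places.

Molar mass of (Mg0.80Fe0.20)3Al2Si3O12: 2.40×24.305 + 0.60×55.845 + 2×26.982 + 3×28.085 + 12×15.999 = 422.046 g/mol.
Mass of Si per formula unit: 3 × 28.085 = 84.255 g.
Weight fraction Si = 84.255 / 422.046 = 0.1996.

19.96 weight percent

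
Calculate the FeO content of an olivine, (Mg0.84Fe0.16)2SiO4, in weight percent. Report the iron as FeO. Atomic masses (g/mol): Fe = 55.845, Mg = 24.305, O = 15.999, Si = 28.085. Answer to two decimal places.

Molar mass of (Mg0.84Fe0.16)2SiO4 = 1.68·24.305 + 0.32·55.845 + 1·28.085 + 4·15.999 = 150.784 g/mol.
Each formula unit contains 0.32 Fe, equivalent to 0.32/1 = 0.3200 mol FeO.
M(FeO) = 1×55.845 + 1×15.999 = 71.844 g/mol.
Mass of FeO per formula unit = 0.3200 × 71.844 = 22.990 g.
FeO wt% = 22.990 / 150.784 × 100 = 15.25%.

15.25 wt%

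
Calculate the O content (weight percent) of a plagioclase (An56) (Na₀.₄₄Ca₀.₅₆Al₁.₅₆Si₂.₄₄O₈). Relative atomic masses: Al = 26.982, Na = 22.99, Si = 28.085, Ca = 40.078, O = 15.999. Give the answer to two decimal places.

47.20 weight percent

Molar mass of Na₀.₄₄Ca₀.₅₆Al₁.₅₆Si₂.₄₄O₈: 0.44·22.99 + 0.56·40.078 + 1.56·26.982 + 2.44·28.085 + 8·15.999 = 271.171 g/mol.
Mass of O per formula unit: 8 × 15.999 = 127.992 g.
Weight fraction O = 127.992 / 271.171 = 0.4720.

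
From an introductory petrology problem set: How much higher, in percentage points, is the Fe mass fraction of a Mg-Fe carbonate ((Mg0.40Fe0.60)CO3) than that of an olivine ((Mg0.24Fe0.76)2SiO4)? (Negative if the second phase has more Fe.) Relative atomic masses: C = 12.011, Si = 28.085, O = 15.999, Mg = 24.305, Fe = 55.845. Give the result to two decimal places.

-12.54 percentage points

First mineral: 33.507 g Fe in 103.237 g formula = 32.46 wt% Fe.
Second mineral: 84.884 g Fe in 188.632 g formula = 45.00 wt% Fe.
32.46% − 45.00% gives a difference of -12.54 percentage points.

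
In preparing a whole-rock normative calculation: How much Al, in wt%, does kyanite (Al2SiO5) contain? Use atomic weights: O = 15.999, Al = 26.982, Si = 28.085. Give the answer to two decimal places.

33.30 wt%

Molar mass of Al2SiO5: 2×26.982 + 1×28.085 + 5×15.999 = 162.044 g/mol.
Mass of Al per formula unit: 2 × 26.982 = 53.964 g.
Weight fraction Al = 53.964 / 162.044 = 0.3330.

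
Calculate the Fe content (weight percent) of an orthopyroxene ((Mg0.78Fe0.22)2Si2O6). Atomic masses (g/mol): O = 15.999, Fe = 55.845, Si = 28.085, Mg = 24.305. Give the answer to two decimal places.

11.45 weight percent

M((Mg0.78Fe0.22)2Si2O6) = 214.652 g/mol.
Fe contributes 0.44 × 55.845 = 24.572 g per mole.
24.572/214.652 = 0.1145 → 11.45%.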